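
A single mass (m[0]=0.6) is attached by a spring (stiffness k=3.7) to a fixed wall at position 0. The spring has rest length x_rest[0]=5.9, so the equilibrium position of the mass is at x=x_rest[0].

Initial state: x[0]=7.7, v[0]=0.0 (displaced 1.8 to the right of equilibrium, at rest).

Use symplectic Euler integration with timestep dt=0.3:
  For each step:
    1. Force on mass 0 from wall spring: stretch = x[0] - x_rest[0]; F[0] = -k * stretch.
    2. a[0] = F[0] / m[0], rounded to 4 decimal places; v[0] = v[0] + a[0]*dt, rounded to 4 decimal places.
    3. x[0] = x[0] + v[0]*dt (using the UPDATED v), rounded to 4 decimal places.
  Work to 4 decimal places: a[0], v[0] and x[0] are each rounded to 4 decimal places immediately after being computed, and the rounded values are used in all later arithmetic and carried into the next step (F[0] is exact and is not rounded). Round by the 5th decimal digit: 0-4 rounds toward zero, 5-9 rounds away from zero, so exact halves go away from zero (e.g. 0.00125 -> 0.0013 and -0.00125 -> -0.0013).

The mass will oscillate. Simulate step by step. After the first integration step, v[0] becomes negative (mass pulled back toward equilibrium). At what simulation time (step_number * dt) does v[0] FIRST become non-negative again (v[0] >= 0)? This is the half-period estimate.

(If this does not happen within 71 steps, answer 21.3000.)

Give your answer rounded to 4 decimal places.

Step 0: x=[7.7000] v=[0.0000]
Step 1: x=[6.7010] v=[-3.3300]
Step 2: x=[5.2574] v=[-4.8119]
Step 3: x=[4.1705] v=[-3.6231]
Step 4: x=[4.0435] v=[-0.4235]
Step 5: x=[4.9468] v=[3.0110]
First v>=0 after going negative at step 5, time=1.5000

Answer: 1.5000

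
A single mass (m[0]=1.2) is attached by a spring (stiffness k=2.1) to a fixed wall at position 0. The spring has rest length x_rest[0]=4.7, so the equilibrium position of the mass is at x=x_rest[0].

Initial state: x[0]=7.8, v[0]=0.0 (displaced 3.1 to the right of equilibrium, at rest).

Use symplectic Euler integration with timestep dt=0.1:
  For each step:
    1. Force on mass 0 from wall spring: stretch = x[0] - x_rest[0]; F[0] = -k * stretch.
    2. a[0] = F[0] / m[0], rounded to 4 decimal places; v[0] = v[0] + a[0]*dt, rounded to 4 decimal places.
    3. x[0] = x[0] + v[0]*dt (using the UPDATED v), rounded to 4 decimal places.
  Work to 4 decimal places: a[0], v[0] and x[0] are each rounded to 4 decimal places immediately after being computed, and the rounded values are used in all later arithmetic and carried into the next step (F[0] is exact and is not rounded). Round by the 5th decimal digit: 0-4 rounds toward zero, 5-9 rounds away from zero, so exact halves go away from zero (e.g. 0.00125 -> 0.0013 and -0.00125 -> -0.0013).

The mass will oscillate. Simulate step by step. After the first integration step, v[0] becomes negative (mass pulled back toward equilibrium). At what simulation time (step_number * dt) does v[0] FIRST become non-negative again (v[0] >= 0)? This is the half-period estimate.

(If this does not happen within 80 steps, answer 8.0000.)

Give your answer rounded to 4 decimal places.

Answer: 2.4000

Derivation:
Step 0: x=[7.8000] v=[0.0000]
Step 1: x=[7.7458] v=[-0.5425]
Step 2: x=[7.6383] v=[-1.0755]
Step 3: x=[7.4793] v=[-1.5897]
Step 4: x=[7.2717] v=[-2.0761]
Step 5: x=[7.0191] v=[-2.5262]
Step 6: x=[6.7259] v=[-2.9320]
Step 7: x=[6.3973] v=[-3.2865]
Step 8: x=[6.0390] v=[-3.5835]
Step 9: x=[5.6572] v=[-3.8178]
Step 10: x=[5.2587] v=[-3.9853]
Step 11: x=[4.8504] v=[-4.0831]
Step 12: x=[4.4395] v=[-4.1094]
Step 13: x=[4.0331] v=[-4.0638]
Step 14: x=[3.6384] v=[-3.9471]
Step 15: x=[3.2623] v=[-3.7613]
Step 16: x=[2.9113] v=[-3.5097]
Step 17: x=[2.5916] v=[-3.1967]
Step 18: x=[2.3088] v=[-2.8277]
Step 19: x=[2.0679] v=[-2.4092]
Step 20: x=[1.8730] v=[-1.9486]
Step 21: x=[1.7276] v=[-1.4539]
Step 22: x=[1.6342] v=[-0.9337]
Step 23: x=[1.5945] v=[-0.3972]
Step 24: x=[1.6091] v=[0.1463]
First v>=0 after going negative at step 24, time=2.4000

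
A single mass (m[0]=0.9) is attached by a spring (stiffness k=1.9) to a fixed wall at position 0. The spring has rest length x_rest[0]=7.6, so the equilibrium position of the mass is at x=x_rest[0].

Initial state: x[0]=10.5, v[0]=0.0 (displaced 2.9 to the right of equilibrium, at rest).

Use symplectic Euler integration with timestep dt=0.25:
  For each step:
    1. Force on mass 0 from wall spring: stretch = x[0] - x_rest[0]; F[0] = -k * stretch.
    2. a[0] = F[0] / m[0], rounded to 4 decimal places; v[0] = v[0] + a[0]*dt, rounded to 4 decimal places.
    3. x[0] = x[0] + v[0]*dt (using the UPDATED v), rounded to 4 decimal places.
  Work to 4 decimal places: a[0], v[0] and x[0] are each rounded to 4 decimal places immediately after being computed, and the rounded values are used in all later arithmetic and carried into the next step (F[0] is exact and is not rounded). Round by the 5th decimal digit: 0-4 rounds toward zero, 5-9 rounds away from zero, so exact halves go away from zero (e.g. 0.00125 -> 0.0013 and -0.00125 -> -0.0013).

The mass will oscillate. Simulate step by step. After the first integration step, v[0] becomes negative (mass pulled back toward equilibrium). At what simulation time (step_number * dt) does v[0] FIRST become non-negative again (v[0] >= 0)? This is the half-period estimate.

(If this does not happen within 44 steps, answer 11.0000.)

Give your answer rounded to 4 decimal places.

Step 0: x=[10.5000] v=[0.0000]
Step 1: x=[10.1174] v=[-1.5306]
Step 2: x=[9.4026] v=[-2.8592]
Step 3: x=[8.4500] v=[-3.8106]
Step 4: x=[7.3852] v=[-4.2592]
Step 5: x=[6.3488] v=[-4.1458]
Step 6: x=[5.4774] v=[-3.4855]
Step 7: x=[4.8861] v=[-2.3653]
Step 8: x=[4.6529] v=[-0.9330]
Step 9: x=[4.8085] v=[0.6224]
First v>=0 after going negative at step 9, time=2.2500

Answer: 2.2500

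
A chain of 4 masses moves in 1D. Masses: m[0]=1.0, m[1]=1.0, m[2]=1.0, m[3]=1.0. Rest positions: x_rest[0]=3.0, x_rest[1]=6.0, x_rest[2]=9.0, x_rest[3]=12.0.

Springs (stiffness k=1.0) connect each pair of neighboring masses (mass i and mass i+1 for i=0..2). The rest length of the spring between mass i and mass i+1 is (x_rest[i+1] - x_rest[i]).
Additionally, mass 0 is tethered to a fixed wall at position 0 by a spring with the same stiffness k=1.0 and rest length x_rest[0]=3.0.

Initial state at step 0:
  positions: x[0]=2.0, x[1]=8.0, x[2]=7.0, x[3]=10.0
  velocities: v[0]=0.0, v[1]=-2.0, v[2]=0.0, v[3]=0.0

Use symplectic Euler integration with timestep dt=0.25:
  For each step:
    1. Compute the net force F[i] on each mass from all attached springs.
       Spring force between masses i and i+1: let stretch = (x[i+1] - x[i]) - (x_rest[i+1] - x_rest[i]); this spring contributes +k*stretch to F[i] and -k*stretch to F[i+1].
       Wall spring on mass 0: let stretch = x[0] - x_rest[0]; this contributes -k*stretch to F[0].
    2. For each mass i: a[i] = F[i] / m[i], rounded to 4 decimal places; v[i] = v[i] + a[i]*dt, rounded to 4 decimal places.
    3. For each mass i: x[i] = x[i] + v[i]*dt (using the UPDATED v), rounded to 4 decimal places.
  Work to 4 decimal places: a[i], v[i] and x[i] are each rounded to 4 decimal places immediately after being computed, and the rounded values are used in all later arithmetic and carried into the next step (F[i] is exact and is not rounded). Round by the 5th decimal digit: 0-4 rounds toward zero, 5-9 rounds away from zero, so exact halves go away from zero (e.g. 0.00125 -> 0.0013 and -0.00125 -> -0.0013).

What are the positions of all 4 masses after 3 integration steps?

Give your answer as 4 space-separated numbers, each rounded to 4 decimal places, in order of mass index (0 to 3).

Answer: 3.1026 4.5249 8.1036 10.0715

Derivation:
Step 0: x=[2.0000 8.0000 7.0000 10.0000] v=[0.0000 -2.0000 0.0000 0.0000]
Step 1: x=[2.2500 7.0625 7.2500 10.0000] v=[1.0000 -3.7500 1.0000 0.0000]
Step 2: x=[2.6602 5.8359 7.6602 10.0156] v=[1.6406 -4.9063 1.6406 0.0625]
Step 3: x=[3.1026 4.5249 8.1036 10.0715] v=[1.7695 -5.2442 1.7734 0.2237]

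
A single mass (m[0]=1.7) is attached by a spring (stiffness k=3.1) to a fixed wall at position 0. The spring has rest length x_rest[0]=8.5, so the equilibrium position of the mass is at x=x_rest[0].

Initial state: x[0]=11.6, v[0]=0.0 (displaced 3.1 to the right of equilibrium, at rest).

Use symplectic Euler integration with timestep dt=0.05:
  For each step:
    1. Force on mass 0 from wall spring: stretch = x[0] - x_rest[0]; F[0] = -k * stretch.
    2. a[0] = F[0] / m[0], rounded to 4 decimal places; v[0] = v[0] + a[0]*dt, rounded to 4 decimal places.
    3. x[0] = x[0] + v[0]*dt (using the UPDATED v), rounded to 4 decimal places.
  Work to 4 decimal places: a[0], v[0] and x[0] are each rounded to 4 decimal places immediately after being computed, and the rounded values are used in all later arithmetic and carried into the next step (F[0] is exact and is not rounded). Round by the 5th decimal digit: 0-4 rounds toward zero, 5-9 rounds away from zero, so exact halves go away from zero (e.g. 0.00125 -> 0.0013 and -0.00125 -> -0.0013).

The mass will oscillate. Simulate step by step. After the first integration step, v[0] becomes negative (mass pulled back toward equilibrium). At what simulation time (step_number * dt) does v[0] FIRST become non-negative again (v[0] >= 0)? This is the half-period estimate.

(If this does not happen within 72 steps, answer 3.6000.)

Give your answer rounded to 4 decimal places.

Answer: 2.3500

Derivation:
Step 0: x=[11.6000] v=[0.0000]
Step 1: x=[11.5859] v=[-0.2826]
Step 2: x=[11.5577] v=[-0.5640]
Step 3: x=[11.5156] v=[-0.8428]
Step 4: x=[11.4597] v=[-1.1178]
Step 5: x=[11.3903] v=[-1.3877]
Step 6: x=[11.3077] v=[-1.6512]
Step 7: x=[11.2123] v=[-1.9072]
Step 8: x=[11.1046] v=[-2.1545]
Step 9: x=[10.9850] v=[-2.3920]
Step 10: x=[10.8541] v=[-2.6186]
Step 11: x=[10.7124] v=[-2.8332]
Step 12: x=[10.5607] v=[-3.0349]
Step 13: x=[10.3996] v=[-3.2228]
Step 14: x=[10.2298] v=[-3.3960]
Step 15: x=[10.0521] v=[-3.5537]
Step 16: x=[9.8673] v=[-3.6952]
Step 17: x=[9.6763] v=[-3.8199]
Step 18: x=[9.4799] v=[-3.9272]
Step 19: x=[9.2791] v=[-4.0165]
Step 20: x=[9.0747] v=[-4.0875]
Step 21: x=[8.8677] v=[-4.1399]
Step 22: x=[8.6590] v=[-4.1734]
Step 23: x=[8.4496] v=[-4.1879]
Step 24: x=[8.2404] v=[-4.1833]
Step 25: x=[8.0324] v=[-4.1596]
Step 26: x=[7.8266] v=[-4.1170]
Step 27: x=[7.6238] v=[-4.0556]
Step 28: x=[7.4250] v=[-3.9757]
Step 29: x=[7.2311] v=[-3.8777]
Step 30: x=[7.0430] v=[-3.7620]
Step 31: x=[6.8615] v=[-3.6292]
Step 32: x=[6.6875] v=[-3.4798]
Step 33: x=[6.5218] v=[-3.3145]
Step 34: x=[6.3651] v=[-3.1341]
Step 35: x=[6.2181] v=[-2.9394]
Step 36: x=[6.0815] v=[-2.7313]
Step 37: x=[5.9560] v=[-2.5108]
Step 38: x=[5.8421] v=[-2.2788]
Step 39: x=[5.7403] v=[-2.0365]
Step 40: x=[5.6511] v=[-1.7849]
Step 41: x=[5.5748] v=[-1.5251]
Step 42: x=[5.5119] v=[-1.2584]
Step 43: x=[5.4626] v=[-0.9860]
Step 44: x=[5.4271] v=[-0.7091]
Step 45: x=[5.4057] v=[-0.4289]
Step 46: x=[5.3984] v=[-0.1468]
Step 47: x=[5.4052] v=[0.1360]
First v>=0 after going negative at step 47, time=2.3500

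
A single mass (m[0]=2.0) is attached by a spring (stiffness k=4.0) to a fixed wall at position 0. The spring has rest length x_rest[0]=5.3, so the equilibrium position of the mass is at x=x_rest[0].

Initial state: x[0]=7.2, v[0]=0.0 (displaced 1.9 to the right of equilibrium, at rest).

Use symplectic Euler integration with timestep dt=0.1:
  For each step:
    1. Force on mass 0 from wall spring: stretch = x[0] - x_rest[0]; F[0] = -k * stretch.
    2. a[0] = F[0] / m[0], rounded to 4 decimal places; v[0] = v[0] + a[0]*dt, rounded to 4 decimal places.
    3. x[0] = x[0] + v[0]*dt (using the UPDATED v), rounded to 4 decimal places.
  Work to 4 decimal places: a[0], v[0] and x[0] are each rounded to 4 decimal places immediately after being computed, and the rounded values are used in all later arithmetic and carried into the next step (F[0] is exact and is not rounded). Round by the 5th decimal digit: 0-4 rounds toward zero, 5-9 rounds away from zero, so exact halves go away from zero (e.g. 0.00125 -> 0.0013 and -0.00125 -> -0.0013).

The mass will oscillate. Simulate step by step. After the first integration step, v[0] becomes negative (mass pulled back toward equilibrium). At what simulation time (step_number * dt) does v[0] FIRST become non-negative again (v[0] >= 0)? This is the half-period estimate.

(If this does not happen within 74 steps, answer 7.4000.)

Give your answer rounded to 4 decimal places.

Step 0: x=[7.2000] v=[0.0000]
Step 1: x=[7.1620] v=[-0.3800]
Step 2: x=[7.0868] v=[-0.7524]
Step 3: x=[6.9758] v=[-1.1098]
Step 4: x=[6.8313] v=[-1.4450]
Step 5: x=[6.6562] v=[-1.7513]
Step 6: x=[6.4540] v=[-2.0225]
Step 7: x=[6.2287] v=[-2.2533]
Step 8: x=[5.9848] v=[-2.4390]
Step 9: x=[5.7272] v=[-2.5760]
Step 10: x=[5.4611] v=[-2.6614]
Step 11: x=[5.1917] v=[-2.6936]
Step 12: x=[4.9245] v=[-2.6719]
Step 13: x=[4.6648] v=[-2.5968]
Step 14: x=[4.4178] v=[-2.4698]
Step 15: x=[4.1885] v=[-2.2934]
Step 16: x=[3.9814] v=[-2.0711]
Step 17: x=[3.8007] v=[-1.8074]
Step 18: x=[3.6500] v=[-1.5075]
Step 19: x=[3.5323] v=[-1.1775]
Step 20: x=[3.4499] v=[-0.8240]
Step 21: x=[3.4045] v=[-0.4540]
Step 22: x=[3.3970] v=[-0.0749]
Step 23: x=[3.4276] v=[0.3057]
First v>=0 after going negative at step 23, time=2.3000

Answer: 2.3000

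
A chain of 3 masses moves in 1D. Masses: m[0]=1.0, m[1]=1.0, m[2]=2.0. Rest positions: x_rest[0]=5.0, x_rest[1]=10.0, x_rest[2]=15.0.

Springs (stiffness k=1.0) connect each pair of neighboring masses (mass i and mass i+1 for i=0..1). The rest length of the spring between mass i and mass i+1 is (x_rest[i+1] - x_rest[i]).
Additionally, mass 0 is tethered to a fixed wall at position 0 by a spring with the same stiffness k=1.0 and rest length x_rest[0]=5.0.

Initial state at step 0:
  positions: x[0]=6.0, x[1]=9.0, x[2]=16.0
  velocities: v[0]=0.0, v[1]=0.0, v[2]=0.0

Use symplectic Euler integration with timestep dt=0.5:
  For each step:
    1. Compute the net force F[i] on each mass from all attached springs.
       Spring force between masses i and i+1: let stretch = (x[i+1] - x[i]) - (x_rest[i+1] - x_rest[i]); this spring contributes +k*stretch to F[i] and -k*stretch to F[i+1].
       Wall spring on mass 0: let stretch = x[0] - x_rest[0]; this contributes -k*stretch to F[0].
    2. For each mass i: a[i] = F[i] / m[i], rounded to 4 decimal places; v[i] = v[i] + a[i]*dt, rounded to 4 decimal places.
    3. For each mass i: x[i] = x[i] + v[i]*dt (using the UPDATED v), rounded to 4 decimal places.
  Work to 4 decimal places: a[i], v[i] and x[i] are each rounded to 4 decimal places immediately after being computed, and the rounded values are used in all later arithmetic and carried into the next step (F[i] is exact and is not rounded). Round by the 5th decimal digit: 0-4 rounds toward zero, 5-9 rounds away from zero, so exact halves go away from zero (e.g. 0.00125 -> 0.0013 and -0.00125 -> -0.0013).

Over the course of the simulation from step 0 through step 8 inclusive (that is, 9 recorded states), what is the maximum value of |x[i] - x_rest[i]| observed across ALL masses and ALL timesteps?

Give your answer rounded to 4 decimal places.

Answer: 1.8204

Derivation:
Step 0: x=[6.0000 9.0000 16.0000] v=[0.0000 0.0000 0.0000]
Step 1: x=[5.2500 10.0000 15.7500] v=[-1.5000 2.0000 -0.5000]
Step 2: x=[4.3750 11.2500 15.4063] v=[-1.7500 2.5000 -0.6875]
Step 3: x=[4.1250 11.8204 15.1680] v=[-0.5000 1.1407 -0.4766]
Step 4: x=[4.7676 11.3038 15.1363] v=[1.2852 -1.0332 -0.0635]
Step 5: x=[5.8524 10.1113 15.2505] v=[2.1695 -2.3851 0.2284]
Step 6: x=[6.5388 9.1388 15.3473] v=[1.3728 -1.9450 0.1936]
Step 7: x=[6.2405 9.0684 15.2930] v=[-0.5966 -0.1408 -0.1086]
Step 8: x=[5.0891 9.8472 15.0856] v=[-2.3029 1.5576 -0.4148]
Max displacement = 1.8204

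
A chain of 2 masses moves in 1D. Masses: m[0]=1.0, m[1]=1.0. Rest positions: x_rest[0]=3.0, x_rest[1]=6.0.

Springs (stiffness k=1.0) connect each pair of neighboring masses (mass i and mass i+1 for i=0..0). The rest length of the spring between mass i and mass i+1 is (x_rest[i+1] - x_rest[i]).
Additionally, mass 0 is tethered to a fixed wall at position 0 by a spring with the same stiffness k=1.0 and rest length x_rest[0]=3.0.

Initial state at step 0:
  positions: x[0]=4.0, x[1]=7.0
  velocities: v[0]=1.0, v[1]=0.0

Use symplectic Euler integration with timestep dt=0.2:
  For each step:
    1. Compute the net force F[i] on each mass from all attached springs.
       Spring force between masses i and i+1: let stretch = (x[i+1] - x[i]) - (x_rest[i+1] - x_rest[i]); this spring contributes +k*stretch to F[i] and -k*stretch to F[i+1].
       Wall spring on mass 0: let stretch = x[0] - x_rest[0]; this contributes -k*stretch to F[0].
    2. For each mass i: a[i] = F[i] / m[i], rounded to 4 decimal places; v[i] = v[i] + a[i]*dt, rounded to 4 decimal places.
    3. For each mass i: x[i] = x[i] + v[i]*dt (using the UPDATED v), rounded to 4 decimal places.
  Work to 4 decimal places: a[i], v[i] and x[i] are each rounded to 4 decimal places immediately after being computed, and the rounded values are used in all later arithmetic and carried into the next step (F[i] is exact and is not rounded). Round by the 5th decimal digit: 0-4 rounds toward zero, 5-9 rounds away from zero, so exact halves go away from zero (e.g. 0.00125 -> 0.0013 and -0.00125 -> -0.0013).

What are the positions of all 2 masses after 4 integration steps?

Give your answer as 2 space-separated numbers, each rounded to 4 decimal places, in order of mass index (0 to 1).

Step 0: x=[4.0000 7.0000] v=[1.0000 0.0000]
Step 1: x=[4.1600 7.0000] v=[0.8000 0.0000]
Step 2: x=[4.2672 7.0064] v=[0.5360 0.0320]
Step 3: x=[4.3133 7.0232] v=[0.2304 0.0842]
Step 4: x=[4.2952 7.0516] v=[-0.0903 0.1422]

Answer: 4.2952 7.0516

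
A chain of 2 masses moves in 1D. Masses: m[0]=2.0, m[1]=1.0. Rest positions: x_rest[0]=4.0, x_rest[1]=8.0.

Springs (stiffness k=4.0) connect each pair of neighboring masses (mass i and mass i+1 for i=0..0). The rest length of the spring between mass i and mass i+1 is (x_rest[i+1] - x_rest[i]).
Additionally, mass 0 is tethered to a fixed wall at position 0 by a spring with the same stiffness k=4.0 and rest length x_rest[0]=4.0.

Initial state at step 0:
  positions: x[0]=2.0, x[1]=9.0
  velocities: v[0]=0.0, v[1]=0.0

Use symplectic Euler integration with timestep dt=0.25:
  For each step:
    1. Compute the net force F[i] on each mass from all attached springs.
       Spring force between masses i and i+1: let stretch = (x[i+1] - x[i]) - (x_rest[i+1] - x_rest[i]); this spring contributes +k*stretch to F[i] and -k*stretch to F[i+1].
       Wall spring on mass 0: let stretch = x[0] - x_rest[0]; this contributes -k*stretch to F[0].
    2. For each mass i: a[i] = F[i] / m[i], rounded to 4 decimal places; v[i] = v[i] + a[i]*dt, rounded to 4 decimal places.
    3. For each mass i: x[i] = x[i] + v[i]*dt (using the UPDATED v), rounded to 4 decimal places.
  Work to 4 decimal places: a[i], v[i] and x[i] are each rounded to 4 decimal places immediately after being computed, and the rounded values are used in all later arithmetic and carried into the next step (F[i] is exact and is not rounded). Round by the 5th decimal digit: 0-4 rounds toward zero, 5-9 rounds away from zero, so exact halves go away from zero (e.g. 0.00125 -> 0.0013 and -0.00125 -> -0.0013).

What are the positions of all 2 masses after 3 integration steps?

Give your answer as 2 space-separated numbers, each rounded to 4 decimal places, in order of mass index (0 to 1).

Step 0: x=[2.0000 9.0000] v=[0.0000 0.0000]
Step 1: x=[2.6250 8.2500] v=[2.5000 -3.0000]
Step 2: x=[3.6250 7.0938] v=[4.0000 -4.6250]
Step 3: x=[4.6055 6.0704] v=[3.9219 -4.0938]

Answer: 4.6055 6.0704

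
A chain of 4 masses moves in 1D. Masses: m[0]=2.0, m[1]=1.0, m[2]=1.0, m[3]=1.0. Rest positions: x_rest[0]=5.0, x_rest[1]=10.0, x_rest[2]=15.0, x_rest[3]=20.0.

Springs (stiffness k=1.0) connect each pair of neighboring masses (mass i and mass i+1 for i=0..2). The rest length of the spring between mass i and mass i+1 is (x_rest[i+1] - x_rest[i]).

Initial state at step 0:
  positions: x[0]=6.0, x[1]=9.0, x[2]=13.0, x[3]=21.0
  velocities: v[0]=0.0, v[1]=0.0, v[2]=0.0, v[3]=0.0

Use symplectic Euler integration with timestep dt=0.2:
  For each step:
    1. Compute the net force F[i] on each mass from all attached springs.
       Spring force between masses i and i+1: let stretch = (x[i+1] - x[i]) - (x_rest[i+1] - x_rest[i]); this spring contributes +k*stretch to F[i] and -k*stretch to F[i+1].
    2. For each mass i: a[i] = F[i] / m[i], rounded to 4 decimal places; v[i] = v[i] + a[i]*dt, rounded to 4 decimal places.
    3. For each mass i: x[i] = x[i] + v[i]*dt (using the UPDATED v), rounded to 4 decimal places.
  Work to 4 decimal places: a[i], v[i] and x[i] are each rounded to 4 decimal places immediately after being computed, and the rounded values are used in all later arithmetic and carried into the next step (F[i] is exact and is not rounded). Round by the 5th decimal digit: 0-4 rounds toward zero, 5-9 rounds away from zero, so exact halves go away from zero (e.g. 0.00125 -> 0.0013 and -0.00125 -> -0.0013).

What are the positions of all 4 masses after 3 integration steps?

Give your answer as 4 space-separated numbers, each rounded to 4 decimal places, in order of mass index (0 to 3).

Answer: 5.7680 9.2473 13.8818 20.3349

Derivation:
Step 0: x=[6.0000 9.0000 13.0000 21.0000] v=[0.0000 0.0000 0.0000 0.0000]
Step 1: x=[5.9600 9.0400 13.1600 20.8800] v=[-0.2000 0.2000 0.8000 -0.6000]
Step 2: x=[5.8816 9.1216 13.4640 20.6512] v=[-0.3920 0.4080 1.5200 -1.1440]
Step 3: x=[5.7680 9.2473 13.8818 20.3349] v=[-0.5680 0.6285 2.0890 -1.5814]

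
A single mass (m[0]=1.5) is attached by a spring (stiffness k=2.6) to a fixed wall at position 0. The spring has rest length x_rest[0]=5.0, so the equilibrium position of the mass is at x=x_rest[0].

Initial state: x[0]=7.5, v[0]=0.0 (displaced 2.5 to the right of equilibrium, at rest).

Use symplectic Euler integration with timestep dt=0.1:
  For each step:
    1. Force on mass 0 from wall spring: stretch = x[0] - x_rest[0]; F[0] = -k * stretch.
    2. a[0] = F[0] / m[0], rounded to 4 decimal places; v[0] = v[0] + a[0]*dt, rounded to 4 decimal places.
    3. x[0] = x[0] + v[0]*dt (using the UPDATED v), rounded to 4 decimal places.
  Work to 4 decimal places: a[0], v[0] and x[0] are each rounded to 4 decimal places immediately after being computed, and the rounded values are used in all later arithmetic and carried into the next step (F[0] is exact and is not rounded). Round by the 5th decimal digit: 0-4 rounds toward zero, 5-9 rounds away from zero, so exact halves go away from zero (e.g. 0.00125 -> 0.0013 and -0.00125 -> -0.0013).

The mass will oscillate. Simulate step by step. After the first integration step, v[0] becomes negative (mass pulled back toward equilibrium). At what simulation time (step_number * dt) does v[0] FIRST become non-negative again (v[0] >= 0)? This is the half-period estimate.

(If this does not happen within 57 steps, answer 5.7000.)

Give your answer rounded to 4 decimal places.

Answer: 2.4000

Derivation:
Step 0: x=[7.5000] v=[0.0000]
Step 1: x=[7.4567] v=[-0.4333]
Step 2: x=[7.3708] v=[-0.8591]
Step 3: x=[7.2438] v=[-1.2700]
Step 4: x=[7.0779] v=[-1.6589]
Step 5: x=[6.8760] v=[-2.0191]
Step 6: x=[6.6416] v=[-2.3443]
Step 7: x=[6.3787] v=[-2.6288]
Step 8: x=[6.0919] v=[-2.8678]
Step 9: x=[5.7862] v=[-3.0571]
Step 10: x=[5.4669] v=[-3.1934]
Step 11: x=[5.1395] v=[-3.2743]
Step 12: x=[4.8097] v=[-3.2985]
Step 13: x=[4.4832] v=[-3.2655]
Step 14: x=[4.1656] v=[-3.1759]
Step 15: x=[3.8625] v=[-3.0313]
Step 16: x=[3.5791] v=[-2.8341]
Step 17: x=[3.3203] v=[-2.5878]
Step 18: x=[3.0906] v=[-2.2967]
Step 19: x=[2.8940] v=[-1.9657]
Step 20: x=[2.7339] v=[-1.6007]
Step 21: x=[2.6131] v=[-1.2079]
Step 22: x=[2.5337] v=[-0.7942]
Step 23: x=[2.4970] v=[-0.3667]
Step 24: x=[2.5037] v=[0.0672]
First v>=0 after going negative at step 24, time=2.4000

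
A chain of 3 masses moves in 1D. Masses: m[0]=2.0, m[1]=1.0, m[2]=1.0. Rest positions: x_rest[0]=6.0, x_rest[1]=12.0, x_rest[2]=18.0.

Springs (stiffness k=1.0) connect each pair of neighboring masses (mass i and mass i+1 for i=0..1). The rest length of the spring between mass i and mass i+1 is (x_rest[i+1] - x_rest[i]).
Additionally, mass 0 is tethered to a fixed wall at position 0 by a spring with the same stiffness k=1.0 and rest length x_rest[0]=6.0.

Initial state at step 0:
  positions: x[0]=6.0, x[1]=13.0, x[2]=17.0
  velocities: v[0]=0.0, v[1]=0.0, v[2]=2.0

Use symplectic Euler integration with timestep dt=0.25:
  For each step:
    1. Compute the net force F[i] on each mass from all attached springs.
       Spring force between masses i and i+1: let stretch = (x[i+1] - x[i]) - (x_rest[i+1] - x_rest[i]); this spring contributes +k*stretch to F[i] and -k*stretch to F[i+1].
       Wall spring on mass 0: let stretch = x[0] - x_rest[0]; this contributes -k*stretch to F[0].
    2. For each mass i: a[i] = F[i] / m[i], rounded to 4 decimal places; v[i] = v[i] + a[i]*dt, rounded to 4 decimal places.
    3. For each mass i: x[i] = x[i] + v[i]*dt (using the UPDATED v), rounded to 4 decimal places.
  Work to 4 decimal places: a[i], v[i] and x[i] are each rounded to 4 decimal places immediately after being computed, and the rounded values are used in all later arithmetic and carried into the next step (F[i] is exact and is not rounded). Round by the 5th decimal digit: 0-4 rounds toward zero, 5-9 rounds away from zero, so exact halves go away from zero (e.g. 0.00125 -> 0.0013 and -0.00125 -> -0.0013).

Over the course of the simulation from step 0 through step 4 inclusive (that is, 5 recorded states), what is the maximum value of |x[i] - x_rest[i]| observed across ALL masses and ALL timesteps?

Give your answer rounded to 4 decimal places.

Step 0: x=[6.0000 13.0000 17.0000] v=[0.0000 0.0000 2.0000]
Step 1: x=[6.0313 12.8125 17.6250] v=[0.1250 -0.7500 2.5000]
Step 2: x=[6.0860 12.5020 18.3242] v=[0.2188 -1.2422 2.7969]
Step 3: x=[6.1510 12.1543 19.0346] v=[0.2601 -1.3907 2.8414]
Step 4: x=[6.2114 11.8614 19.6899] v=[0.2416 -1.1715 2.6213]
Max displacement = 1.6899

Answer: 1.6899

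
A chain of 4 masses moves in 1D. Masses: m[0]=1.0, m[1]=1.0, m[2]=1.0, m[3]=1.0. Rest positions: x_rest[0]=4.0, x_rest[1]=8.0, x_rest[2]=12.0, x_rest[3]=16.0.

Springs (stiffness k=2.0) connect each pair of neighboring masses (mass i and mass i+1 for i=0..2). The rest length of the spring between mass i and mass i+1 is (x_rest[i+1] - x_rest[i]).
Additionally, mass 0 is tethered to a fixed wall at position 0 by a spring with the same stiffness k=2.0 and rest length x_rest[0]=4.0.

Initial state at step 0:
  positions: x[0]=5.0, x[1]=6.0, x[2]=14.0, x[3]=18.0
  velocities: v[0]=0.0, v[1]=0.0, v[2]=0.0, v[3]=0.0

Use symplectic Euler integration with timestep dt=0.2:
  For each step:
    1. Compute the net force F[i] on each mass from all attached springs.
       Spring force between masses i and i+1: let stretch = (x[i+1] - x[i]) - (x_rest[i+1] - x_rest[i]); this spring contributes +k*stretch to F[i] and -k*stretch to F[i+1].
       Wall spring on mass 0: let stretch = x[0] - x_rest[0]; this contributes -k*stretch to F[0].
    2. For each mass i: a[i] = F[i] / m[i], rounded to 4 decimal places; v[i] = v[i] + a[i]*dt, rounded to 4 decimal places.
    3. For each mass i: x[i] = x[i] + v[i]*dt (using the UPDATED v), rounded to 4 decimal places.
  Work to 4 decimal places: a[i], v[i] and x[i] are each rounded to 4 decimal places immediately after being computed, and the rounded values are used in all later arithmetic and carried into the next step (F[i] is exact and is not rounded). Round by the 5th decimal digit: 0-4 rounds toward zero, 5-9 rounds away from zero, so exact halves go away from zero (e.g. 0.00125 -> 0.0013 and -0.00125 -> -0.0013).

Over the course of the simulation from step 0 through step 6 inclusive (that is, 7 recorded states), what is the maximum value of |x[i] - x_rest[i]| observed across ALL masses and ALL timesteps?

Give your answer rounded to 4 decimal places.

Answer: 2.6461

Derivation:
Step 0: x=[5.0000 6.0000 14.0000 18.0000] v=[0.0000 0.0000 0.0000 0.0000]
Step 1: x=[4.6800 6.5600 13.6800 18.0000] v=[-1.6000 2.8000 -1.6000 0.0000]
Step 2: x=[4.1360 7.5392 13.1360 17.9744] v=[-2.7200 4.8960 -2.7200 -0.1280]
Step 3: x=[3.5334 8.6939 12.5313 17.8817] v=[-3.0131 5.7734 -3.0234 -0.4634]
Step 4: x=[3.0609 9.7427 12.0477 17.6810] v=[-2.3623 5.2442 -2.4182 -1.0036]
Step 5: x=[2.8781 10.4414 11.8303 17.3496] v=[-0.9139 3.4935 -1.0869 -1.6569]
Step 6: x=[3.0701 10.6461 11.9434 16.8967] v=[0.9602 1.0237 0.5653 -2.2646]
Max displacement = 2.6461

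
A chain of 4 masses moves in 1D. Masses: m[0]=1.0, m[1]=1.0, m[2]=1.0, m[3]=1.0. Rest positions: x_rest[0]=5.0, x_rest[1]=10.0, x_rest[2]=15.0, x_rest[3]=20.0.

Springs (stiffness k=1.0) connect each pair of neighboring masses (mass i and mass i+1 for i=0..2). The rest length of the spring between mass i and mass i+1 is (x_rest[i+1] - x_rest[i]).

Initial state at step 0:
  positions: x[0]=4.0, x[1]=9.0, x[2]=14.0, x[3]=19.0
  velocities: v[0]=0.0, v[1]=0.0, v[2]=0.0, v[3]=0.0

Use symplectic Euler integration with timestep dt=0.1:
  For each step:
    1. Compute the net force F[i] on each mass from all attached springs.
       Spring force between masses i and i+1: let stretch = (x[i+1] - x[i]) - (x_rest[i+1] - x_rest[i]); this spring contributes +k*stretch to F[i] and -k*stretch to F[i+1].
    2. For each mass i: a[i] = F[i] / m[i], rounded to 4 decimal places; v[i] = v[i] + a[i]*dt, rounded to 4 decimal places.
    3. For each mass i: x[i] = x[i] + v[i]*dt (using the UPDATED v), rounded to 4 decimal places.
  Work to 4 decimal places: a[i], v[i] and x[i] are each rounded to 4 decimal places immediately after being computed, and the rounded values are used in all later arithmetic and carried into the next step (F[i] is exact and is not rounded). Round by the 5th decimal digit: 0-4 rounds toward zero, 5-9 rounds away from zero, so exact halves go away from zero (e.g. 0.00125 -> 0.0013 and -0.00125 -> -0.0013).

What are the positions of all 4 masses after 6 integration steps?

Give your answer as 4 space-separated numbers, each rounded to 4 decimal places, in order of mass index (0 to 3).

Step 0: x=[4.0000 9.0000 14.0000 19.0000] v=[0.0000 0.0000 0.0000 0.0000]
Step 1: x=[4.0000 9.0000 14.0000 19.0000] v=[0.0000 0.0000 0.0000 0.0000]
Step 2: x=[4.0000 9.0000 14.0000 19.0000] v=[0.0000 0.0000 0.0000 0.0000]
Step 3: x=[4.0000 9.0000 14.0000 19.0000] v=[0.0000 0.0000 0.0000 0.0000]
Step 4: x=[4.0000 9.0000 14.0000 19.0000] v=[0.0000 0.0000 0.0000 0.0000]
Step 5: x=[4.0000 9.0000 14.0000 19.0000] v=[0.0000 0.0000 0.0000 0.0000]
Step 6: x=[4.0000 9.0000 14.0000 19.0000] v=[0.0000 0.0000 0.0000 0.0000]

Answer: 4.0000 9.0000 14.0000 19.0000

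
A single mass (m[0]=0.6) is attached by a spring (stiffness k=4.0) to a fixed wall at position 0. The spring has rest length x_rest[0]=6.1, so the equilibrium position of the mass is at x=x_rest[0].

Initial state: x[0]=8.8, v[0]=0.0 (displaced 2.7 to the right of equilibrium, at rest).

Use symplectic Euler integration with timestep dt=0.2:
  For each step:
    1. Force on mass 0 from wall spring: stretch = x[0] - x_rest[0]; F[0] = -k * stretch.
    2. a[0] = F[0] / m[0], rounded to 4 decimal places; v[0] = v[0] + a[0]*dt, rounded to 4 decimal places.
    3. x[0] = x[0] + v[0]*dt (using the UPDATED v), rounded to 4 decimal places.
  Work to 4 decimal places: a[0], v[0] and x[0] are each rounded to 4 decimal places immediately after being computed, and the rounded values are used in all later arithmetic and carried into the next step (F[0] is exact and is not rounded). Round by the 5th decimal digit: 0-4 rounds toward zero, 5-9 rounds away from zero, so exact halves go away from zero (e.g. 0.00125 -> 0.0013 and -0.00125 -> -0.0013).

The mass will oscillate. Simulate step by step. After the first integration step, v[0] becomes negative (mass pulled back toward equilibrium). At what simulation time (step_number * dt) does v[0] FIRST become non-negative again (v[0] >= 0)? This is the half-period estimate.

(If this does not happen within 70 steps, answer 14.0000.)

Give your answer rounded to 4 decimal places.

Step 0: x=[8.8000] v=[0.0000]
Step 1: x=[8.0800] v=[-3.6000]
Step 2: x=[6.8320] v=[-6.2400]
Step 3: x=[5.3888] v=[-7.2160]
Step 4: x=[4.1353] v=[-6.2677]
Step 5: x=[3.4057] v=[-3.6481]
Step 6: x=[3.3946] v=[-0.0557]
Step 7: x=[4.1049] v=[3.5515]
First v>=0 after going negative at step 7, time=1.4000

Answer: 1.4000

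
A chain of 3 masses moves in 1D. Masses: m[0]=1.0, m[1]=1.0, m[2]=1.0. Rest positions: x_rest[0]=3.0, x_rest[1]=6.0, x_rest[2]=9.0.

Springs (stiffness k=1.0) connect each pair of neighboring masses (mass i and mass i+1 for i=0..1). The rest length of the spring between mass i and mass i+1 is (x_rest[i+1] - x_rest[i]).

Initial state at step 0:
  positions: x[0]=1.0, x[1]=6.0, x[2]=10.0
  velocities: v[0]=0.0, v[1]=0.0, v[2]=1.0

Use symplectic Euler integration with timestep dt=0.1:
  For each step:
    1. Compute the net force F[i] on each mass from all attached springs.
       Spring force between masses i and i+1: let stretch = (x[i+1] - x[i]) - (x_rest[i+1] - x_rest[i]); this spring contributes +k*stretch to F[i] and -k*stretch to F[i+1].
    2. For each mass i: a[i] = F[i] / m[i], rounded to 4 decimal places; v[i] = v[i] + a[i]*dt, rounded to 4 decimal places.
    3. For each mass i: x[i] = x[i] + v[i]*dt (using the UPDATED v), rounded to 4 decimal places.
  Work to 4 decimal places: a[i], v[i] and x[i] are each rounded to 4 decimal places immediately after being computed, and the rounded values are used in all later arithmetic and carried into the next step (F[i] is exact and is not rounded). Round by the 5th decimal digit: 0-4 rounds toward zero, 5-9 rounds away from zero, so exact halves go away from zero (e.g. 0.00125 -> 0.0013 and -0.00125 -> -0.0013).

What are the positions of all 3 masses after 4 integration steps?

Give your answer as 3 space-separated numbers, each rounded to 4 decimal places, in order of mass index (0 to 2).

Answer: 1.1956 5.9143 10.2901

Derivation:
Step 0: x=[1.0000 6.0000 10.0000] v=[0.0000 0.0000 1.0000]
Step 1: x=[1.0200 5.9900 10.0900] v=[0.2000 -0.1000 0.9000]
Step 2: x=[1.0597 5.9713 10.1690] v=[0.3970 -0.1870 0.7900]
Step 3: x=[1.1185 5.9455 10.2360] v=[0.5882 -0.2584 0.6702]
Step 4: x=[1.1956 5.9143 10.2901] v=[0.7709 -0.3121 0.5412]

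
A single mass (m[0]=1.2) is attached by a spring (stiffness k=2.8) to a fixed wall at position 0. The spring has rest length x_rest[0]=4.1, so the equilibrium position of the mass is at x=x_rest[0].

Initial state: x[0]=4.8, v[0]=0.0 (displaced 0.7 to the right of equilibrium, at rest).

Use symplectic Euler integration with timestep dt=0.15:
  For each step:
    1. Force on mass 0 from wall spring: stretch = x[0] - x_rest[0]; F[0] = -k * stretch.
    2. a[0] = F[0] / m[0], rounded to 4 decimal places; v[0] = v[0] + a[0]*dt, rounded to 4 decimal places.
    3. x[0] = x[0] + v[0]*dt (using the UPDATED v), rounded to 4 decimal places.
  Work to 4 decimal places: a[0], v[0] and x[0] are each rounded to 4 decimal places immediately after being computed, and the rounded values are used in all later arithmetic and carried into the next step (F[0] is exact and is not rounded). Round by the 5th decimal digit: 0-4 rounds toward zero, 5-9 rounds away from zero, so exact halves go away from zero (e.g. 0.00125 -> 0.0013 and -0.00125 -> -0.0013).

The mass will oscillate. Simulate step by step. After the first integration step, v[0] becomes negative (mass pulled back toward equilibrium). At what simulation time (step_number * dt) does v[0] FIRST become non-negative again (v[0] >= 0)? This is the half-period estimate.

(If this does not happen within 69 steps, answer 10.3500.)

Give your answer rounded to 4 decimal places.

Answer: 2.1000

Derivation:
Step 0: x=[4.8000] v=[0.0000]
Step 1: x=[4.7633] v=[-0.2450]
Step 2: x=[4.6917] v=[-0.4772]
Step 3: x=[4.5891] v=[-0.6843]
Step 4: x=[4.4608] v=[-0.8555]
Step 5: x=[4.3135] v=[-0.9818]
Step 6: x=[4.1550] v=[-1.0565]
Step 7: x=[3.9936] v=[-1.0757]
Step 8: x=[3.8378] v=[-1.0385]
Step 9: x=[3.6958] v=[-0.9467]
Step 10: x=[3.5750] v=[-0.8052]
Step 11: x=[3.4818] v=[-0.6215]
Step 12: x=[3.4210] v=[-0.4051]
Step 13: x=[3.3959] v=[-0.1675]
Step 14: x=[3.4077] v=[0.0789]
First v>=0 after going negative at step 14, time=2.1000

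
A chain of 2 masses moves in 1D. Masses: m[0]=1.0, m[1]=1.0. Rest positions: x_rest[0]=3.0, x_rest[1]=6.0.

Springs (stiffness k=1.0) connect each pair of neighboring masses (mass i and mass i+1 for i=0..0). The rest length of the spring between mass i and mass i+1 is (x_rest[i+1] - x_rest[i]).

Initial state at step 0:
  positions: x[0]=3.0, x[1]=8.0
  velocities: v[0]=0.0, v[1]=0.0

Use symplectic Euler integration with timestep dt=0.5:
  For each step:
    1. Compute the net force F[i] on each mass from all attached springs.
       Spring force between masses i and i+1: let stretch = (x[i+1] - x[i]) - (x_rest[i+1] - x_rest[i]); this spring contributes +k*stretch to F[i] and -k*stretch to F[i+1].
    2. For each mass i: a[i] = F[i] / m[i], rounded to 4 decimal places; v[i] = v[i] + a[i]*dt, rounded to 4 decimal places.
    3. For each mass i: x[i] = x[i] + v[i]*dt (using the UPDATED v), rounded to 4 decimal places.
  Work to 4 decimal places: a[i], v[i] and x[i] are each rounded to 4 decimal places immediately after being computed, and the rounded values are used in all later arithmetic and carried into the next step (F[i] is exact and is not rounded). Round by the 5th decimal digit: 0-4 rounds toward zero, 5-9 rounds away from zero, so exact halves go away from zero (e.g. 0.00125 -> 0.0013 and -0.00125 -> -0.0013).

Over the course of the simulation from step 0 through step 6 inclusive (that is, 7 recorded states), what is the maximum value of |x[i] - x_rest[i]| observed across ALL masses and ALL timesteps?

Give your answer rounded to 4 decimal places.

Step 0: x=[3.0000 8.0000] v=[0.0000 0.0000]
Step 1: x=[3.5000 7.5000] v=[1.0000 -1.0000]
Step 2: x=[4.2500 6.7500] v=[1.5000 -1.5000]
Step 3: x=[4.8750 6.1250] v=[1.2500 -1.2500]
Step 4: x=[5.0625 5.9375] v=[0.3750 -0.3750]
Step 5: x=[4.7188 6.2813] v=[-0.6875 0.6875]
Step 6: x=[4.0157 6.9845] v=[-1.4063 1.4063]
Max displacement = 2.0625

Answer: 2.0625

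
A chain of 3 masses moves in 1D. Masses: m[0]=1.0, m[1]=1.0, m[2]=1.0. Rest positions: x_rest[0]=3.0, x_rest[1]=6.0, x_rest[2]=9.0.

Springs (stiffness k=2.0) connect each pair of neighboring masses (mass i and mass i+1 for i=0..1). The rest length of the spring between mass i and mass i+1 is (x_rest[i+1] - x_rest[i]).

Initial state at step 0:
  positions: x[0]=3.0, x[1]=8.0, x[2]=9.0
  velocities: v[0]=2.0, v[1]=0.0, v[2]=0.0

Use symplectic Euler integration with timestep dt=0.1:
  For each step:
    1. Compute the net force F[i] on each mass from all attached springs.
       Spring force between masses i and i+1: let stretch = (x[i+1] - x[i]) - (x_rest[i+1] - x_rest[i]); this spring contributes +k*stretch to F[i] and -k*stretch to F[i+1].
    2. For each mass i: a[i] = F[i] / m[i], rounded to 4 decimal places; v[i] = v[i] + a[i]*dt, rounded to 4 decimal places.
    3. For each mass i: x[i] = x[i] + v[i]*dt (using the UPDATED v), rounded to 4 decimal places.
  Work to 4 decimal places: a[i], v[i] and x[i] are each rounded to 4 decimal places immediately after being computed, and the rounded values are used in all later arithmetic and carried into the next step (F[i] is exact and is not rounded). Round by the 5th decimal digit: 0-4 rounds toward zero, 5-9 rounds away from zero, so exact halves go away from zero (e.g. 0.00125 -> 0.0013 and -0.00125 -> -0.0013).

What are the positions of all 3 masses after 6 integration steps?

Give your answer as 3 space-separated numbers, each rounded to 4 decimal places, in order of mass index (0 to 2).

Answer: 4.7523 6.7597 9.6880

Derivation:
Step 0: x=[3.0000 8.0000 9.0000] v=[2.0000 0.0000 0.0000]
Step 1: x=[3.2400 7.9200 9.0400] v=[2.4000 -0.8000 0.4000]
Step 2: x=[3.5136 7.7688 9.1176] v=[2.7360 -1.5120 0.7760]
Step 3: x=[3.8123 7.5595 9.2282] v=[2.9870 -2.0933 1.1062]
Step 4: x=[4.1259 7.3086 9.3655] v=[3.1364 -2.5090 1.3725]
Step 5: x=[4.4432 7.0352 9.5216] v=[3.1729 -2.7342 1.5611]
Step 6: x=[4.7523 6.7597 9.6880] v=[3.0913 -2.7553 1.6638]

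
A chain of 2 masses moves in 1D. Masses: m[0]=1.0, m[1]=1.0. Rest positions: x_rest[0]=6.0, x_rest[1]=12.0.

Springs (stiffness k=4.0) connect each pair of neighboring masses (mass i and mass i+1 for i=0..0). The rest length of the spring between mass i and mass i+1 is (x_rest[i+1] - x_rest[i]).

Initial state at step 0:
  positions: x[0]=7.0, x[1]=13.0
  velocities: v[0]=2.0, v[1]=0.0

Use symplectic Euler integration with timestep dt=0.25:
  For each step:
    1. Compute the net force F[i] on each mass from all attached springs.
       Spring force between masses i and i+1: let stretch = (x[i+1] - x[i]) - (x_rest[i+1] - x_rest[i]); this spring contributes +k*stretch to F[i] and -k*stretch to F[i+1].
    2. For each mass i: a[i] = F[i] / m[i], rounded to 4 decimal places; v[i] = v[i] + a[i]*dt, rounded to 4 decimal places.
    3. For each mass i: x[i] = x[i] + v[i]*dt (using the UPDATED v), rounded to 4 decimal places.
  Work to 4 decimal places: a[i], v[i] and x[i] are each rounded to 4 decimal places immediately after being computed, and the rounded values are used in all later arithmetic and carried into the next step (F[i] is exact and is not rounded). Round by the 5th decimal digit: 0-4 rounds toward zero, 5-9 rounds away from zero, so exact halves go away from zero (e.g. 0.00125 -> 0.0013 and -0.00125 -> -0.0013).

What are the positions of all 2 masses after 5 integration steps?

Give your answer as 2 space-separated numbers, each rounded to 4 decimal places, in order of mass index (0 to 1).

Answer: 8.0782 14.4219

Derivation:
Step 0: x=[7.0000 13.0000] v=[2.0000 0.0000]
Step 1: x=[7.5000 13.0000] v=[2.0000 0.0000]
Step 2: x=[7.8750 13.1250] v=[1.5000 0.5000]
Step 3: x=[8.0625 13.4375] v=[0.7500 1.2500]
Step 4: x=[8.0938 13.9063] v=[0.1250 1.8750]
Step 5: x=[8.0782 14.4219] v=[-0.0625 2.0625]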